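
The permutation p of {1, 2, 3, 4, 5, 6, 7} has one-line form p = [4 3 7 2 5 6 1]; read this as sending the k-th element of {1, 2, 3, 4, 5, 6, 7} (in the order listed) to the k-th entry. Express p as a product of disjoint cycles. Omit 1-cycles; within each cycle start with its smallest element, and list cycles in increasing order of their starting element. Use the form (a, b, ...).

From 1: 1 → 4 → 2 → 3 → 7 → 1, closing the cycle (1, 4, 2, 3, 7).
Repeating from the next unused element and collecting all non-trivial cycles gives (1, 4, 2, 3, 7).

(1, 4, 2, 3, 7)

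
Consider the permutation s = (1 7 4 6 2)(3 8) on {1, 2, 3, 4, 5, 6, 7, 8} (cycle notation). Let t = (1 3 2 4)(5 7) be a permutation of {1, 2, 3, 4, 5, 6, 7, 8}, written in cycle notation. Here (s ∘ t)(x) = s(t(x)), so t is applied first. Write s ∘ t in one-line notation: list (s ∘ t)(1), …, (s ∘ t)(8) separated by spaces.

8 6 1 7 4 2 5 3

(s ∘ t)(x) = s(t(x)). Computing each image: s(t(1)) = s(3) = 8, s(t(2)) = s(4) = 6, s(t(3)) = s(2) = 1, s(t(4)) = s(1) = 7, s(t(5)) = s(7) = 4, s(t(6)) = s(6) = 2, s(t(7)) = s(5) = 5, s(t(8)) = s(8) = 3.
Hence s ∘ t = [8 6 1 7 4 2 5 3].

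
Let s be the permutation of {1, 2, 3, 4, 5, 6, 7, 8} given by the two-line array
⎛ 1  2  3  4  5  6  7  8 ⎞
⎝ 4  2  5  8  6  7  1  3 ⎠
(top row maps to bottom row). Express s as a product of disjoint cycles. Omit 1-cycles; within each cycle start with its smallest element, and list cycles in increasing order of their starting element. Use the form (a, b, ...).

Iterating s from 1 gives 1 → 4 → 8 → 3 → 5 → 6 → 7 → 1; that is the 7-cycle (1, 4, 8, 3, 5, 6, 7).
Continuing from each remaining unvisited element yields (1, 4, 8, 3, 5, 6, 7).

(1, 4, 8, 3, 5, 6, 7)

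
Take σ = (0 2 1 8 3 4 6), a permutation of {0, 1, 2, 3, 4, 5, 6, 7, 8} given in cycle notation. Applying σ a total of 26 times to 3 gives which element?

3 lies in the 7-cycle (0 2 1 8 3 4 6).
Since the cycle has length 7, σ^26 acts on it the same as σ^5 (26 mod 7 = 5).
Stepping 5 places around the cycle: 3 → 4 → 6 → 0 → 2 → 1.

1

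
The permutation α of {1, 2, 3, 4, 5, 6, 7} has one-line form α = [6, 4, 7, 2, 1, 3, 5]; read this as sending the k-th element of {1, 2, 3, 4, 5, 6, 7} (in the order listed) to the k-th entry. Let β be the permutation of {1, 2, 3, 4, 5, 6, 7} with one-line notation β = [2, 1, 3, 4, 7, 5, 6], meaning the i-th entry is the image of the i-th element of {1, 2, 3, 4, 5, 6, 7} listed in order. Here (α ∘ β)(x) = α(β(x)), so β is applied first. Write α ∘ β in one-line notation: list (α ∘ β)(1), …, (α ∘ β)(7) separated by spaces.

4 6 7 2 5 1 3

(α ∘ β)(x) = α(β(x)). Computing each image: α(β(1)) = α(2) = 4, α(β(2)) = α(1) = 6, α(β(3)) = α(3) = 7, α(β(4)) = α(4) = 2, α(β(5)) = α(7) = 5, α(β(6)) = α(5) = 1, α(β(7)) = α(6) = 3.
Hence α ∘ β = [4 6 7 2 5 1 3].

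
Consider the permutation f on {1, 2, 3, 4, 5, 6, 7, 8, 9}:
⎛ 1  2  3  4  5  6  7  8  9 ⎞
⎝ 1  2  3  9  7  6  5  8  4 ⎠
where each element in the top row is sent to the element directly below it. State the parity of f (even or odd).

even

In disjoint-cycle form the cycle lengths are 2, 2, 1, 1, 1, 1, 1.
A cycle is odd iff its length is even; f has 2 even-length cycles, so sgn(f) = (−1)^2 and f is even.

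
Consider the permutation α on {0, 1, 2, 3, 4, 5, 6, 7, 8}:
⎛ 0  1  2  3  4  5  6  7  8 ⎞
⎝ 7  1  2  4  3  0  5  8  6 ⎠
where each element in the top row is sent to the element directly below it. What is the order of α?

10

Writing α as disjoint cycles, the cycle lengths are 5, 2, 1, 1.
Since disjoint cycles commute, ord(α) = lcm(5, 2) = 10.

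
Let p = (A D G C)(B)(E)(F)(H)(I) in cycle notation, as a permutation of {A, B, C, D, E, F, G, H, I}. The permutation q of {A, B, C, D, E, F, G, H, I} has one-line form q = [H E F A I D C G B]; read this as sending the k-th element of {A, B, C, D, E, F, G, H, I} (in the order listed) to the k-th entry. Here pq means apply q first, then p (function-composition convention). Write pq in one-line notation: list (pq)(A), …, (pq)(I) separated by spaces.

H E F D I G A C B

(pq)(x) = p(q(x)). Computing each image: p(q(A)) = p(H) = H, p(q(B)) = p(E) = E, p(q(C)) = p(F) = F, p(q(D)) = p(A) = D, p(q(E)) = p(I) = I, p(q(F)) = p(D) = G, p(q(G)) = p(C) = A, p(q(H)) = p(G) = C, p(q(I)) = p(B) = B.
Hence pq = [H E F D I G A C B].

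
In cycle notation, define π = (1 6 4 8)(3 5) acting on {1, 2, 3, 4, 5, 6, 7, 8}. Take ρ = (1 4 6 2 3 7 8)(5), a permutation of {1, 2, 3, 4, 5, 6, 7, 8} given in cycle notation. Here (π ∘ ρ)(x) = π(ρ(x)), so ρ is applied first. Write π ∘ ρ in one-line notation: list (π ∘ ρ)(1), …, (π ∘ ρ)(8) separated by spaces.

(π ∘ ρ)(x) = π(ρ(x)). Computing each image: π(ρ(1)) = π(4) = 8, π(ρ(2)) = π(3) = 5, π(ρ(3)) = π(7) = 7, π(ρ(4)) = π(6) = 4, π(ρ(5)) = π(5) = 3, π(ρ(6)) = π(2) = 2, π(ρ(7)) = π(8) = 1, π(ρ(8)) = π(1) = 6.
Hence π ∘ ρ = [8 5 7 4 3 2 1 6].

8 5 7 4 3 2 1 6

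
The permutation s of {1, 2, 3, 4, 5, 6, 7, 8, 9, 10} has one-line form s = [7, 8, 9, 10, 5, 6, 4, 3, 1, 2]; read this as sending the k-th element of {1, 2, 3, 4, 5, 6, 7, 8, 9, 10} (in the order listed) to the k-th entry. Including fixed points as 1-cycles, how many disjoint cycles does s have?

The cycle decomposition is (1, 7, 4, 10, 2, 8, 3, 9)(5)(6), which has 3 cycles (counting 1-cycles).

3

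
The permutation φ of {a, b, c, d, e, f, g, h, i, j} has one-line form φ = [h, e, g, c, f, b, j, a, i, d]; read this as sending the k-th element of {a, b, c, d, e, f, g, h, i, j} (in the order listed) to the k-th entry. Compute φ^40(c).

Tracing c → g → … returns to c after 4 steps, so c lies in a 4-cycle (c g j d).
Since the cycle has length 4, φ^40 acts on it the same as φ^0 (40 mod 4 = 0).
So φ^40(c) = c.

c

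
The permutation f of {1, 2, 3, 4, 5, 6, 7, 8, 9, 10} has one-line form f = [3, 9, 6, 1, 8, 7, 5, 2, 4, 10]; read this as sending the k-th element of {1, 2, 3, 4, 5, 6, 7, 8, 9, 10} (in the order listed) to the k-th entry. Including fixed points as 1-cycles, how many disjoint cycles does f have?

The cycle decomposition is (1, 3, 6, 7, 5, 8, 2, 9, 4)(10), which has 2 cycles (counting 1-cycles).

2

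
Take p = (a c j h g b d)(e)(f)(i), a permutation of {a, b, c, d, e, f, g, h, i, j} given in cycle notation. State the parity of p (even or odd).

even

The cycle lengths are 7, 1, 1, 1.
A cycle of length ℓ contributes ℓ−1 transpositions, so p is a product of 6 transpositions — even.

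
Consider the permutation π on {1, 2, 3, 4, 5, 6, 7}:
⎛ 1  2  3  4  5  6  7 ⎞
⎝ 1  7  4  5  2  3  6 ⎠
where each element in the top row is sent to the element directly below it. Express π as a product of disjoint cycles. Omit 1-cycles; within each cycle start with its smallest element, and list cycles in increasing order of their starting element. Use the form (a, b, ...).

Iterating π from 2 gives 2 → 7 → 6 → 3 → 4 → 5 → 2; that is the 6-cycle (2, 7, 6, 3, 4, 5).
Repeating from the next unused element and collecting all non-trivial cycles gives (2, 7, 6, 3, 4, 5).

(2, 7, 6, 3, 4, 5)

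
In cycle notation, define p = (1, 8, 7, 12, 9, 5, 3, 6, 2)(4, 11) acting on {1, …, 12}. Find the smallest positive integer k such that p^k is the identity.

18

The cycle type of p is (9, 2, 1).
The order is lcm(9, 2) = 18.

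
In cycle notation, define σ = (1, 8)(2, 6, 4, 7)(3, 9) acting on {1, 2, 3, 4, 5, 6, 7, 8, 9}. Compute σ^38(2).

2 lies in the 4-cycle (2, 6, 4, 7).
Since the cycle has length 4, σ^38 acts on it the same as σ^2 (38 mod 4 = 2).
Stepping 2 places around the cycle: 2 → 6 → 4.

4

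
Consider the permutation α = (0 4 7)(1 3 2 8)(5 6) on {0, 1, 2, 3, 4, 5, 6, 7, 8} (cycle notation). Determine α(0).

0 appears in (0 4 7); the next entry (wrapping around) is 4.

4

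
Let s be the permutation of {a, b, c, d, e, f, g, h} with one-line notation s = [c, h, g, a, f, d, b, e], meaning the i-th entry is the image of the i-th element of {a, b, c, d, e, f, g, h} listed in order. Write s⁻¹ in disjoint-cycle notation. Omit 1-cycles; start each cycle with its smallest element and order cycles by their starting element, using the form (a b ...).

(a d f e h b g c)

The cycle decomposition of s is (a c g b h e f d).
Reversing each cycle (and rotating so the smallest element leads) gives s⁻¹ = (a d f e h b g c).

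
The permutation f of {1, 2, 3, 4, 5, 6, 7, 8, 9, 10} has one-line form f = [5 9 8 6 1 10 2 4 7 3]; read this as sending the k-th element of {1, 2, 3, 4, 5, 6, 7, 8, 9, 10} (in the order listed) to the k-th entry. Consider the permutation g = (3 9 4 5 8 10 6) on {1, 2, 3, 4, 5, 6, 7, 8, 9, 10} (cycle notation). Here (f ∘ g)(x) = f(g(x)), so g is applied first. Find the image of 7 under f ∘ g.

2

(f ∘ g)(7) = f(g(7)). g(7) = 7, then f(7) = 2. So (f ∘ g)(7) = 2.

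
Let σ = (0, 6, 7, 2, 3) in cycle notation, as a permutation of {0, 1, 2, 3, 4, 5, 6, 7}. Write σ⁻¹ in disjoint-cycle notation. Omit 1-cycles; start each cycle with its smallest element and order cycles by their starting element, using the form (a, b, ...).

(0, 3, 2, 7, 6)

If σ sends a → b within a cycle, σ⁻¹ sends b → a; equivalently, reverse each cycle.
After reversing and putting each cycle's least element first, σ⁻¹ = (0, 3, 2, 7, 6).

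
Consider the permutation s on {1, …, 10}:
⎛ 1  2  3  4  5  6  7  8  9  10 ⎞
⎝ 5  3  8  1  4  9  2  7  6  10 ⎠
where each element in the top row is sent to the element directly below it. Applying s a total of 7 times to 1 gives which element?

5

Tracing 1 → 5 → … returns to 1 after 3 steps, so 1 lies in a 3-cycle (1, 5, 4).
Since the cycle has length 3, s^7 acts on it the same as s^1 (7 mod 3 = 1).
Stepping 1 place around the cycle: 1 → 5.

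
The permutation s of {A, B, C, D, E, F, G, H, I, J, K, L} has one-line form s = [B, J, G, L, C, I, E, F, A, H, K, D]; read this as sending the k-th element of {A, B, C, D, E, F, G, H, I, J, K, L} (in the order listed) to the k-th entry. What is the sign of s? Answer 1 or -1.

1

In disjoint-cycle form the cycle lengths are 6, 3, 2, 1.
A cycle is odd iff its length is even; s has 2 even-length cycles, so sgn(s) = (−1)^2 and s is even.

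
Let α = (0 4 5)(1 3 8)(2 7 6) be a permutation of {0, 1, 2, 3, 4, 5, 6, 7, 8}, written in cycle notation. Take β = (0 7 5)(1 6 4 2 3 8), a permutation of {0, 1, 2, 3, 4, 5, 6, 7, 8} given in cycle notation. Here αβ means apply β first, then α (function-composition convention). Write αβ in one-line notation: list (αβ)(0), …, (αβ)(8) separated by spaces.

For each element, apply β then α: 0 → 7 → 6; 1 → 6 → 2; 2 → 3 → 8; 3 → 8 → 1; 4 → 2 → 7; 5 → 0 → 4; 6 → 4 → 5; 7 → 5 → 0; 8 → 1 → 3.
So αβ in one-line form is 6 2 8 1 7 4 5 0 3.

6 2 8 1 7 4 5 0 3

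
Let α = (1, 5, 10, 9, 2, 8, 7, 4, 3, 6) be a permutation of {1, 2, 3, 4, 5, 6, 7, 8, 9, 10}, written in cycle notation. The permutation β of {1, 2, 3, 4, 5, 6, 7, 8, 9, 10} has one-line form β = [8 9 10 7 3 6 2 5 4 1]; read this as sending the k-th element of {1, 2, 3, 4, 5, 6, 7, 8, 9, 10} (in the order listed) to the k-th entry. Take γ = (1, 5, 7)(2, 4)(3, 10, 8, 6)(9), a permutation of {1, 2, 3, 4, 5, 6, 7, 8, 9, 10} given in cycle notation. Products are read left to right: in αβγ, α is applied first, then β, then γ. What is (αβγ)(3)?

3

Chase 3: α(3) = 6; β(6) = 6; γ(6) = 3. Hence (αβγ)(3) = 3.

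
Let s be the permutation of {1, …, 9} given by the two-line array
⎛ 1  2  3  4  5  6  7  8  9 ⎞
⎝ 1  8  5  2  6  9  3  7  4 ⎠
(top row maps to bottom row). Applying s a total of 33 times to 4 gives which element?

Tracing 4 → 2 → … returns to 4 after 8 steps, so 4 lies in an 8-cycle (2, 8, 7, 3, 5, 6, 9, 4).
On an 8-cycle, s^8 is the identity, so s^33 = s^1 there (33 ≡ 1 mod 8).
Advancing 1 step from 4: 4 → 2.

2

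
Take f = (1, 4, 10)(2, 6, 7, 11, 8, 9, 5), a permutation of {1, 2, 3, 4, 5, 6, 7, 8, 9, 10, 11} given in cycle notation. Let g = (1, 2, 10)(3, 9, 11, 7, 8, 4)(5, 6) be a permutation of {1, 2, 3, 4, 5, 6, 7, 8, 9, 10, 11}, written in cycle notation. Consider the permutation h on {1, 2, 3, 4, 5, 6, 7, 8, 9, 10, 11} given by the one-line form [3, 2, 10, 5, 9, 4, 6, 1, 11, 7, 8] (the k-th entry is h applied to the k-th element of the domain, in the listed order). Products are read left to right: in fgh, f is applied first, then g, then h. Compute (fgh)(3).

11

Chase 3: f(3) = 3; g(3) = 9; h(9) = 11. Hence (fgh)(3) = 11.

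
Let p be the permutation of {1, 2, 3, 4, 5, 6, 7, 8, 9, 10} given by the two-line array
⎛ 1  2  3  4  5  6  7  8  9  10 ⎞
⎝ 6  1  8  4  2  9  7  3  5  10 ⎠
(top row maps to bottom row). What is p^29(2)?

5

Tracing 2 → 1 → … returns to 2 after 5 steps, so 2 lies in a 5-cycle (1, 6, 9, 5, 2).
On a 5-cycle, p^5 is the identity, so p^29 = p^4 there (29 ≡ 4 mod 5).
Advancing 4 steps from 2: 2 → 1 → 6 → 9 → 5.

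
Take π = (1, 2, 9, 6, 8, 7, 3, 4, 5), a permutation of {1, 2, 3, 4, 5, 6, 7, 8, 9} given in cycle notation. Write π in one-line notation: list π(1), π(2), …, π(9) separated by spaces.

Reading each image from the cycles: 1↦2, 2↦9, 3↦4, 4↦5, 5↦1, 6↦8, 7↦3, 8↦7, 9↦6.
Listing these in domain order gives 2 9 4 5 1 8 3 7 6.

2 9 4 5 1 8 3 7 6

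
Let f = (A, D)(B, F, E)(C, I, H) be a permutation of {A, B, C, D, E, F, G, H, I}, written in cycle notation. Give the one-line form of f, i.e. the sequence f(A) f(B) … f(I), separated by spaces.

Each element maps to the next entry in its cycle (wrapping to the front): A→D, B→F, C→I, D→A, E→B, F→E, G→G, H→C, I→H.
Listing these in domain order gives D F I A B E G C H.

D F I A B E G C H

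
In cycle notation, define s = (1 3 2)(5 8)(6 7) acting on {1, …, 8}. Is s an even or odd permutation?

The cycle lengths are 3, 2, 2, 1.
A cycle of length ℓ contributes ℓ−1 transpositions, so s is a product of 2 + 1 + 1 = 4 transpositions — even.

even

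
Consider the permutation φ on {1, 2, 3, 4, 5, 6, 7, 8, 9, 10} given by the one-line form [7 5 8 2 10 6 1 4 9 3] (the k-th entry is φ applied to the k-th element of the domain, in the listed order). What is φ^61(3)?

Tracing 3 → 8 → … returns to 3 after 6 steps, so 3 lies in a 6-cycle (2, 5, 10, 3, 8, 4).
On a 6-cycle, φ^6 is the identity, so φ^61 = φ^1 there (61 ≡ 1 mod 6).
Stepping 1 place around the cycle: 3 → 8.

8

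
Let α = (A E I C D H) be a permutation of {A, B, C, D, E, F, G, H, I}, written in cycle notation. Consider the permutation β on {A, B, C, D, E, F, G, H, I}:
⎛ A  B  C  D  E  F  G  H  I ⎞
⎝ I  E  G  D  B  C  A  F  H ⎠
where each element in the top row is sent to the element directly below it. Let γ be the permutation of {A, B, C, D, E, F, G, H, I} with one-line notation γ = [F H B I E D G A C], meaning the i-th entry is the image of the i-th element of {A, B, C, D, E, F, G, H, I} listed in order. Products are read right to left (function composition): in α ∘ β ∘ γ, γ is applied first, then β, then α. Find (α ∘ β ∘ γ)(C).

I

Chase C: γ(C) = B; β(B) = E; α(E) = I. Hence (α ∘ β ∘ γ)(C) = I.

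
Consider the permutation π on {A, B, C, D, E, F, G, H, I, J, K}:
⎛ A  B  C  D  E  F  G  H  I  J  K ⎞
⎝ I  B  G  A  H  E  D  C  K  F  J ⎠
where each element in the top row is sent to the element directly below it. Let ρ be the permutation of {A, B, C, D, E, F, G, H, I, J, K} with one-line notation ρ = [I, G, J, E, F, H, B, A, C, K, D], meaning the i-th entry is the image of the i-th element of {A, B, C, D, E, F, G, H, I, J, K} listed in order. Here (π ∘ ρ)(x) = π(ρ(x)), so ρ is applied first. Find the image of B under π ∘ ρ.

First apply ρ: ρ(B) = G, then π(G) = D. Thus (π ∘ ρ)(B) = D.

D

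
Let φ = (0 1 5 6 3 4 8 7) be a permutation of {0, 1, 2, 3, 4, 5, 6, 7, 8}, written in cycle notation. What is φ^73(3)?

3 lies in the 8-cycle (0 1 5 6 3 4 8 7).
Powers repeat with period 8 on this cycle, and 73 mod 8 = 1, so φ^73(3) = φ^1(3).
Stepping 1 place around the cycle: 3 → 4.

4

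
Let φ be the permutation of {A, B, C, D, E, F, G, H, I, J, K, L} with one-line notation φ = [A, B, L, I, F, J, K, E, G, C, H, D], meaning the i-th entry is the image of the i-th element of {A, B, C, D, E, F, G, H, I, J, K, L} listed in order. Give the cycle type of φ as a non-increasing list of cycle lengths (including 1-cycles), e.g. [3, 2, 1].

The disjoint cycles are (A)(B)(C, L, D, I, G, K, H, E, F, J), with lengths 10, 1, 1 in non-increasing order.

[10, 1, 1]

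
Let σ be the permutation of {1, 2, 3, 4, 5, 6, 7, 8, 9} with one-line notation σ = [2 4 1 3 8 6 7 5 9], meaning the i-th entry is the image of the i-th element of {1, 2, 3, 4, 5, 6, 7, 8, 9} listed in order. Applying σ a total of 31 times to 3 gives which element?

4

Tracing 3 → 1 → … returns to 3 after 4 steps, so 3 lies in a 4-cycle (1 2 4 3).
On a 4-cycle, σ^4 is the identity, so σ^31 = σ^3 there (31 ≡ 3 mod 4).
Advancing 3 steps from 3: 3 → 1 → 2 → 4.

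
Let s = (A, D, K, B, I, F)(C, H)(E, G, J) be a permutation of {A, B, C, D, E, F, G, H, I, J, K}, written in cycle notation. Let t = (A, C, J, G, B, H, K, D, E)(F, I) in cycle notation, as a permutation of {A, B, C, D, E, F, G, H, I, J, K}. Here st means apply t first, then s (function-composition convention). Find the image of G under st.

I

t(G) = B, then s(B) = I; composing gives (st)(G) = I.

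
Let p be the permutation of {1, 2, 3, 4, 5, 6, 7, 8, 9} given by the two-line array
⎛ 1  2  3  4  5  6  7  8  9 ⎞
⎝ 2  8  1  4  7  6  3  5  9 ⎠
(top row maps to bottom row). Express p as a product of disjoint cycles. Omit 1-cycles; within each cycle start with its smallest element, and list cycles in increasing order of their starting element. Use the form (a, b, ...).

(1, 2, 8, 5, 7, 3)

Start at 1 and follow images: 1 → 2 → 8 → 5 → 7 → 3 → 1, giving the cycle (1, 2, 8, 5, 7, 3).
Continuing from each remaining unvisited element yields (1, 2, 8, 5, 7, 3).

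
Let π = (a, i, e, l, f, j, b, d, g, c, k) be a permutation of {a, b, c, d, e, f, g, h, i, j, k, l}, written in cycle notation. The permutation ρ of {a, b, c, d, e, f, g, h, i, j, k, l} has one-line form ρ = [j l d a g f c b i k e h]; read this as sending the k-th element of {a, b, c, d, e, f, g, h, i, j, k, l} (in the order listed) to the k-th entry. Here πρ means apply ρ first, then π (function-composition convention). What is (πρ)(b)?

First apply ρ: ρ(b) = l, then π(l) = f. Thus (πρ)(b) = f.

f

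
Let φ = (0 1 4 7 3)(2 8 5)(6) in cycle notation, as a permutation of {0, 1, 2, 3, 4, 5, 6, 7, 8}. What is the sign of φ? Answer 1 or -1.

1

The cycle lengths are 5, 3, 1.
A cycle of length ℓ contributes ℓ−1 transpositions, so φ is a product of 4 + 2 = 6 transpositions — even.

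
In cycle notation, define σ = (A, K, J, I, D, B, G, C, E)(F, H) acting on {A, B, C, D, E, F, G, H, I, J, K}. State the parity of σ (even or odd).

The cycle lengths are 9, 2.
A cycle of length ℓ contributes ℓ−1 transpositions, so σ is a product of 8 + 1 = 9 transpositions — odd.

odd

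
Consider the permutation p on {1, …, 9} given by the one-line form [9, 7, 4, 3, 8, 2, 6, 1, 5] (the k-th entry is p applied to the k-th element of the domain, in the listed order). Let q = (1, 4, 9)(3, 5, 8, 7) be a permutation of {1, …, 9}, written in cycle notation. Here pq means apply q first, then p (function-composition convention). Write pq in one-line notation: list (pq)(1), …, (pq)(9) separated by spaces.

3 7 8 5 1 2 4 6 9

For each element, apply q then p: 1 → 4 → 3; 2 → 2 → 7; 3 → 5 → 8; 4 → 9 → 5; 5 → 8 → 1; 6 → 6 → 2; 7 → 3 → 4; 8 → 7 → 6; 9 → 1 → 9.
So pq in one-line form is 3 7 8 5 1 2 4 6 9.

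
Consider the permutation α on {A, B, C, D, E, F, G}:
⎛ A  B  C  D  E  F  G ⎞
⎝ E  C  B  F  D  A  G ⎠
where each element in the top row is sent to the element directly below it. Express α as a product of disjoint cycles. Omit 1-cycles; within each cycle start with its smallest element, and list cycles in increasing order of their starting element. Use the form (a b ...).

Start at A and follow images: A → E → D → F → A, giving the cycle (A E D F).
Repeating from the next unused element and collecting all non-trivial cycles gives (A E D F)(B C).

(A E D F)(B C)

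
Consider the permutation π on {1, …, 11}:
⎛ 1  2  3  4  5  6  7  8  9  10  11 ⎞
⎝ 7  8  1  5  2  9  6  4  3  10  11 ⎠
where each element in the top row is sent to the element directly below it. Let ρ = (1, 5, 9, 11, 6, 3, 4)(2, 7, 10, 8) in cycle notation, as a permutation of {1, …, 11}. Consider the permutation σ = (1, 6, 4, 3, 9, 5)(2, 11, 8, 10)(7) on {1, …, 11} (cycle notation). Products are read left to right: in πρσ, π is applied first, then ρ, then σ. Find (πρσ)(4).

Chase 4: π(4) = 5; ρ(5) = 9; σ(9) = 5. Hence (πρσ)(4) = 5.

5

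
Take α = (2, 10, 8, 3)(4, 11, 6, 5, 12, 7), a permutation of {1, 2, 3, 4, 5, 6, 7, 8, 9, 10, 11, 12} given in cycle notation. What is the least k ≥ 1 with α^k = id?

12

The cycle type of α is (6, 4, 1, 1).
The order of α is the least common multiple of its cycle lengths: lcm(6, 4) = 12.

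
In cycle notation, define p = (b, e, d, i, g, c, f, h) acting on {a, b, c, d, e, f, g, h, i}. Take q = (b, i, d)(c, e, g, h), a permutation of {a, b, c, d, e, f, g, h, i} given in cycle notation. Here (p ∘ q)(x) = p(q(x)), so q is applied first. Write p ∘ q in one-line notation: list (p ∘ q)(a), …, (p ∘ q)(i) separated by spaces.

For each element, apply q then p: a → a → a; b → i → g; c → e → d; d → b → e; e → g → c; f → f → h; g → h → b; h → c → f; i → d → i.
So p ∘ q in one-line form is a g d e c h b f i.

a g d e c h b f i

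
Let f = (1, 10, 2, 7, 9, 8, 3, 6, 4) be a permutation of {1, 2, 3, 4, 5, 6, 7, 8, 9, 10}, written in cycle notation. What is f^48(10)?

9

10 lies in the 9-cycle (1, 10, 2, 7, 9, 8, 3, 6, 4).
Since the cycle has length 9, f^48 acts on it the same as f^3 (48 mod 9 = 3).
Advancing 3 steps from 10: 10 → 2 → 7 → 9.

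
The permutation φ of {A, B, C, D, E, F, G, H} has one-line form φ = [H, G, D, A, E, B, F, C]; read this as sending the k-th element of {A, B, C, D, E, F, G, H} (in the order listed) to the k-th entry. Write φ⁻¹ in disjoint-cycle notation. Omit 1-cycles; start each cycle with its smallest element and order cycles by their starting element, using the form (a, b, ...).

First write φ in disjoint cycles: (A, H, C, D)(B, G, F).
Reversing each cycle (and rotating so the smallest element leads) gives φ⁻¹ = (A, D, C, H)(B, F, G).

(A, D, C, H)(B, F, G)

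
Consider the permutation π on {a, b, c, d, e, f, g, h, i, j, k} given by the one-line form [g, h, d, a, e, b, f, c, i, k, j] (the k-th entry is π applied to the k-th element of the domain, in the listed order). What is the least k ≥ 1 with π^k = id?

14

Decomposing into disjoint cycles gives cycle lengths 7, 2, 1, 1.
Since disjoint cycles commute, ord(π) = lcm(7, 2) = 14.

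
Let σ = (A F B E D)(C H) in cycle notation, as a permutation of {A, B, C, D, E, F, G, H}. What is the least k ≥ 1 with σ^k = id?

The cycle type of σ is (5, 2, 1).
Since disjoint cycles commute, ord(σ) = lcm(5, 2) = 10.

10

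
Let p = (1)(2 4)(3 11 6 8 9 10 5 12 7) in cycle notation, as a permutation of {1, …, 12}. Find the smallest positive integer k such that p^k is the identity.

18

The cycle type of p is (9, 2, 1).
Since disjoint cycles commute, ord(p) = lcm(9, 2) = 18.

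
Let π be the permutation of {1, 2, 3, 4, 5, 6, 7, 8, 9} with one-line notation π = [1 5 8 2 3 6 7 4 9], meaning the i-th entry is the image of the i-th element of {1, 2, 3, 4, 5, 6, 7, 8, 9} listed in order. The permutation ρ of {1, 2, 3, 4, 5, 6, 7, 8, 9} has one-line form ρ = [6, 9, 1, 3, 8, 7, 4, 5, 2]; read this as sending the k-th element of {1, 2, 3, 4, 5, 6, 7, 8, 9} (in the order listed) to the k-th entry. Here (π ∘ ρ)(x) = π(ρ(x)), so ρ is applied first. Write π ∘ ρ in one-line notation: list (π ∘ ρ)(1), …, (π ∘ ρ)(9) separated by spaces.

6 9 1 8 4 7 2 3 5

(π ∘ ρ)(x) = π(ρ(x)). Computing each image: π(ρ(1)) = π(6) = 6, π(ρ(2)) = π(9) = 9, π(ρ(3)) = π(1) = 1, π(ρ(4)) = π(3) = 8, π(ρ(5)) = π(8) = 4, π(ρ(6)) = π(7) = 7, π(ρ(7)) = π(4) = 2, π(ρ(8)) = π(5) = 3, π(ρ(9)) = π(2) = 5.
Hence π ∘ ρ = [6 9 1 8 4 7 2 3 5].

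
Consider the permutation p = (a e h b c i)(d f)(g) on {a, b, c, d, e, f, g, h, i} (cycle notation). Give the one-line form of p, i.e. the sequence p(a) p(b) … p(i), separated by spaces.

e c i f h d g b a

Each element maps to the next entry in its cycle (wrapping to the front): a→e, b→c, c→i, d→f, e→h, f→d, g→g, h→b, i→a.
Listing these in domain order gives e c i f h d g b a.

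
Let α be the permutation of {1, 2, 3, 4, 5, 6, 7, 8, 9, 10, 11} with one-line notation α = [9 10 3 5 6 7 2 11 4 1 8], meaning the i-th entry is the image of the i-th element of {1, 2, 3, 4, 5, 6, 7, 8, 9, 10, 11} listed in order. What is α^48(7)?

7

Tracing 7 → 2 → … returns to 7 after 8 steps, so 7 lies in an 8-cycle (1, 9, 4, 5, 6, 7, 2, 10).
On an 8-cycle, α^8 is the identity, so α^48 = α^0 there (48 ≡ 0 mod 8).
So α^48(7) = 7.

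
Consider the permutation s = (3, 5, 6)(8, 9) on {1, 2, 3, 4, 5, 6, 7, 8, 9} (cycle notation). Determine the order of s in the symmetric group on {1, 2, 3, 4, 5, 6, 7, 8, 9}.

6

The cycle type of s is (3, 2, 1, 1, 1, 1).
The order is lcm(3, 2) = 6.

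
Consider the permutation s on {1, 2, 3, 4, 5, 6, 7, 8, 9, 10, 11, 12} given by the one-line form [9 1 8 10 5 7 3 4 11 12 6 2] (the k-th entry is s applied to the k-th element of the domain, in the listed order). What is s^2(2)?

9

Tracing 2 → 1 → … returns to 2 after 11 steps, so 2 lies in an 11-cycle (1, 9, 11, 6, 7, 3, 8, 4, 10, 12, 2).
Stepping 2 places around the cycle: 2 → 1 → 9.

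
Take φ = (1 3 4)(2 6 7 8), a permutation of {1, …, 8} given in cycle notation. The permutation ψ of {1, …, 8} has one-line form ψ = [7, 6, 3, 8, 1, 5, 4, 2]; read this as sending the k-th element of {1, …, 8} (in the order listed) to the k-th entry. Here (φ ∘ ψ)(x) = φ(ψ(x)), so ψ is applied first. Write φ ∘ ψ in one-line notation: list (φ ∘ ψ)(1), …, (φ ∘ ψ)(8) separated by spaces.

(φ ∘ ψ)(x) = φ(ψ(x)). Computing each image: φ(ψ(1)) = φ(7) = 8, φ(ψ(2)) = φ(6) = 7, φ(ψ(3)) = φ(3) = 4, φ(ψ(4)) = φ(8) = 2, φ(ψ(5)) = φ(1) = 3, φ(ψ(6)) = φ(5) = 5, φ(ψ(7)) = φ(4) = 1, φ(ψ(8)) = φ(2) = 6.
Hence φ ∘ ψ = [8 7 4 2 3 5 1 6].

8 7 4 2 3 5 1 6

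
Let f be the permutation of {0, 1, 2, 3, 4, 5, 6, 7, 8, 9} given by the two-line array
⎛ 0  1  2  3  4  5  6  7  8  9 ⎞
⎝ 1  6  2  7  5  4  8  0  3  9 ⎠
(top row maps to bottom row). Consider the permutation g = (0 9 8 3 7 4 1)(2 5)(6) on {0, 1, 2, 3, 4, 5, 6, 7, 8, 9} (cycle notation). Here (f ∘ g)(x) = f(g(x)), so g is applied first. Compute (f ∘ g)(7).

5

g(7) = 4, then f(4) = 5; composing gives (f ∘ g)(7) = 5.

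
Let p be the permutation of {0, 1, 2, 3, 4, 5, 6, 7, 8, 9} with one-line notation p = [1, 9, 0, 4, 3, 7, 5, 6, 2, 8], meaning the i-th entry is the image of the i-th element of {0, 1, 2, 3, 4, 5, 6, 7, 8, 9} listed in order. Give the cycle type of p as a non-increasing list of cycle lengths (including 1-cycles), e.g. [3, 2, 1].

The disjoint cycles are (0, 1, 9, 8, 2)(3, 4)(5, 7, 6), with lengths 5, 3, 2 in non-increasing order.

[5, 3, 2]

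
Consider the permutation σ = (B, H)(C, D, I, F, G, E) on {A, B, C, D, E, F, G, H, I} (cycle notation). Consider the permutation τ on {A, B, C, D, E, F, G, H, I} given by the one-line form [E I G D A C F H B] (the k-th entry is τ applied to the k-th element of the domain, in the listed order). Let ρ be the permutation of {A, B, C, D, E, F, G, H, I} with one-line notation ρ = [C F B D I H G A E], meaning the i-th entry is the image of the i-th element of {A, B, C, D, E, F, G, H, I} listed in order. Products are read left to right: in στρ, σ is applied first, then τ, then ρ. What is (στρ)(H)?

E

Apply the permutations in order: σ(H) = B, then τ(B) = I, then ρ(I) = E. So (στρ)(H) = E.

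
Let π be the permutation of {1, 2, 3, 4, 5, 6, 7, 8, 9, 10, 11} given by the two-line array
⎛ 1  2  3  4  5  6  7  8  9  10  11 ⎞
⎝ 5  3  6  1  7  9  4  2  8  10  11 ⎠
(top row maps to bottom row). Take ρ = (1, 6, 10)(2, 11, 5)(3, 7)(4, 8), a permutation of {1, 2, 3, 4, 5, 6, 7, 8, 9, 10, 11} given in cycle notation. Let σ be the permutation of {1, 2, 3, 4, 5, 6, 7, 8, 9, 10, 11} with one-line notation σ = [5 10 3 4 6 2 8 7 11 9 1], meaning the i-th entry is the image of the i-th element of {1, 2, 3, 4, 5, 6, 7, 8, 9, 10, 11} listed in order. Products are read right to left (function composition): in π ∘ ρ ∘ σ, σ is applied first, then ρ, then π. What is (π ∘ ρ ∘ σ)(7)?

1

Apply the permutations in order: σ(7) = 8, then ρ(8) = 4, then π(4) = 1. So (π ∘ ρ ∘ σ)(7) = 1.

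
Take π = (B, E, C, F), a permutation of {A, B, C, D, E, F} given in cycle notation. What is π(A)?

A

A does not appear in any cycle of π, so it is a fixed point: π(A) = A.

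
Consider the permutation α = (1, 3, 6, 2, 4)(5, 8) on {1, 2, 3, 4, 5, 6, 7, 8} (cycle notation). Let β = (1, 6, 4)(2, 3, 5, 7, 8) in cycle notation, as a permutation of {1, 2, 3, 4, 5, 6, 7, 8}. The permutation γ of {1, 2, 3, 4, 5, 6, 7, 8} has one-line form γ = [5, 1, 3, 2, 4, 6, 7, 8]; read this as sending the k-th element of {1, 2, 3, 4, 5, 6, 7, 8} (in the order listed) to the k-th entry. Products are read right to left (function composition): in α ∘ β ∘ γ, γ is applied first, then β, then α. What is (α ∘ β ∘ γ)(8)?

(α ∘ β ∘ γ)(8) = α(β(γ(8))). γ(8) = 8, then β(8) = 2, then α(2) = 4, so the result is 4.

4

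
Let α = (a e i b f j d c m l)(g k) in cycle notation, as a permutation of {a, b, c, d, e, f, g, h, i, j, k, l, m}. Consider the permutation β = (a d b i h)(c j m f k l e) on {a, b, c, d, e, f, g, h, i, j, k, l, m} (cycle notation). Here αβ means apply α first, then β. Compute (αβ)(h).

First apply α: α(h) = h, then β(h) = a. Thus (αβ)(h) = a.

a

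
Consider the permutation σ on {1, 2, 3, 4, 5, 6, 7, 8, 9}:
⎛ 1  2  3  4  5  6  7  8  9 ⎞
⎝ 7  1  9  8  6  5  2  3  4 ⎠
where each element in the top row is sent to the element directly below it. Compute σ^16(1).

7

Tracing 1 → 7 → … returns to 1 after 3 steps, so 1 lies in a 3-cycle (1, 7, 2).
Powers repeat with period 3 on this cycle, and 16 mod 3 = 1, so σ^16(1) = σ^1(1).
Stepping 1 place around the cycle: 1 → 7.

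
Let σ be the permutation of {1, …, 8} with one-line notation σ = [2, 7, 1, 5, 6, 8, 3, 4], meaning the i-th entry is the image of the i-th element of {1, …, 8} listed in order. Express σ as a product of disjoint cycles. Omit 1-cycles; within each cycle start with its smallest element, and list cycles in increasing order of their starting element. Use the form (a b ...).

Iterating σ from 1 gives 1 → 2 → 7 → 3 → 1; that is the 4-cycle (1 2 7 3).
Continuing from each remaining unvisited element yields (1 2 7 3)(4 5 6 8).

(1 2 7 3)(4 5 6 8)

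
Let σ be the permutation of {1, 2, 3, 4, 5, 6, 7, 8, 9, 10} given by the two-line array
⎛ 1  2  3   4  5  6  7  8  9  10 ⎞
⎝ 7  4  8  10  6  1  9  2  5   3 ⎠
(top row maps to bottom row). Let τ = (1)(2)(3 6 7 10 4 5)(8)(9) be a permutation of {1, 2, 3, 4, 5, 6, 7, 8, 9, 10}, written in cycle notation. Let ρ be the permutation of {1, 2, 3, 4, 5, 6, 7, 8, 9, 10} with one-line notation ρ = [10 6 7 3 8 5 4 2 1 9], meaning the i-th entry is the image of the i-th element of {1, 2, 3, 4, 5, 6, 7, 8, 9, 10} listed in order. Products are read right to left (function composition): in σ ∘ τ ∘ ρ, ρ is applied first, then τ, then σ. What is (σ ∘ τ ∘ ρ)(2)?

Chase 2: ρ(2) = 6; τ(6) = 7; σ(7) = 9. Hence (σ ∘ τ ∘ ρ)(2) = 9.

9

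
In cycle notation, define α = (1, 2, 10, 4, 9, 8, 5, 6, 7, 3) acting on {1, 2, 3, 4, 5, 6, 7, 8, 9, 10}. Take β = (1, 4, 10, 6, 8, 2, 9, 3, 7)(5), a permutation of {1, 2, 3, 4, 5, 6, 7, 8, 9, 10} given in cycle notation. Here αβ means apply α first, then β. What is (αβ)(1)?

α(1) = 2, then β(2) = 9; composing gives (αβ)(1) = 9.

9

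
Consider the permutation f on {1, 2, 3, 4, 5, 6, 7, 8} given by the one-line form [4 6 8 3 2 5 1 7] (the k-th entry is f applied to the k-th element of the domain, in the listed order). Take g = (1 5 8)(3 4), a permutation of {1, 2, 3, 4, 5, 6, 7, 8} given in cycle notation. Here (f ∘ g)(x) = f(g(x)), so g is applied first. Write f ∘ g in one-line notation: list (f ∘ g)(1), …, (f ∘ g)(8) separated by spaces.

(f ∘ g)(x) = f(g(x)). Computing each image: f(g(1)) = f(5) = 2, f(g(2)) = f(2) = 6, f(g(3)) = f(4) = 3, f(g(4)) = f(3) = 8, f(g(5)) = f(8) = 7, f(g(6)) = f(6) = 5, f(g(7)) = f(7) = 1, f(g(8)) = f(1) = 4.
Hence f ∘ g = [2 6 3 8 7 5 1 4].

2 6 3 8 7 5 1 4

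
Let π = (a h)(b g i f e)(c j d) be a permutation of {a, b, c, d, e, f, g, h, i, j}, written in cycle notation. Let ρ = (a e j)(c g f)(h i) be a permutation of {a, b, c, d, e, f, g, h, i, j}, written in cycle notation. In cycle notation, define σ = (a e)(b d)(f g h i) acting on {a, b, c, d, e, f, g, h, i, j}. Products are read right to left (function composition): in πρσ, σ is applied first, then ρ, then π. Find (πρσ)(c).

i

Chase c: σ(c) = c; ρ(c) = g; π(g) = i. Hence (πρσ)(c) = i.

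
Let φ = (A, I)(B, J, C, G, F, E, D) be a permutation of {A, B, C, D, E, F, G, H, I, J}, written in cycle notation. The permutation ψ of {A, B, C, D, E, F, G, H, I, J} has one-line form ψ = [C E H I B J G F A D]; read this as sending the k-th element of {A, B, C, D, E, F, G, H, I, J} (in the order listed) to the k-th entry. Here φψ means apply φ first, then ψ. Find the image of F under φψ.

B

φ(F) = E, then ψ(E) = B; composing gives (φψ)(F) = B.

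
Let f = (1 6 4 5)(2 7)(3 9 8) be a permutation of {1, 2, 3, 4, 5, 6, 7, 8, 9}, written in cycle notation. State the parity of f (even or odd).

even

The cycle lengths are 4, 3, 2.
A cycle is odd iff its length is even; f has 2 even-length cycles, so sgn(f) = (−1)^2 and f is even.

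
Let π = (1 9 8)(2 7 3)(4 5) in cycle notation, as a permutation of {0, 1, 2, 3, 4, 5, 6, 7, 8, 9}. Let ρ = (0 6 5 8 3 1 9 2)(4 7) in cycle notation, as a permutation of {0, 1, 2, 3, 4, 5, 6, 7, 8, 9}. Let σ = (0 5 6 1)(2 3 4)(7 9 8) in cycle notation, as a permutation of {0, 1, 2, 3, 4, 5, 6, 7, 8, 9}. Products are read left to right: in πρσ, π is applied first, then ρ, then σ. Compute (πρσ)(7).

0

Apply the permutations in order: π(7) = 3, then ρ(3) = 1, then σ(1) = 0. So (πρσ)(7) = 0.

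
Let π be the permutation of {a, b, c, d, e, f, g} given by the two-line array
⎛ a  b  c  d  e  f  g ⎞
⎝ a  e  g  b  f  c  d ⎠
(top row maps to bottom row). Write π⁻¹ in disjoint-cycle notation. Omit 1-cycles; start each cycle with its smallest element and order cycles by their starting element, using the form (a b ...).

The cycle decomposition of π is (b e f c g d).
The inverse reverses every cycle; in canonical form, π⁻¹ = (b d g c f e).

(b d g c f e)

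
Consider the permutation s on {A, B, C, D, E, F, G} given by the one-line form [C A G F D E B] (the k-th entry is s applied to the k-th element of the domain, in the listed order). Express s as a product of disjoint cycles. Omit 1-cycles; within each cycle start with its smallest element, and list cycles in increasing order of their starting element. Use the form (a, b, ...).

From A: A → C → G → B → A, closing the cycle (A, C, G, B).
Repeating from the next unused element and collecting all non-trivial cycles gives (A, C, G, B)(D, F, E).

(A, C, G, B)(D, F, E)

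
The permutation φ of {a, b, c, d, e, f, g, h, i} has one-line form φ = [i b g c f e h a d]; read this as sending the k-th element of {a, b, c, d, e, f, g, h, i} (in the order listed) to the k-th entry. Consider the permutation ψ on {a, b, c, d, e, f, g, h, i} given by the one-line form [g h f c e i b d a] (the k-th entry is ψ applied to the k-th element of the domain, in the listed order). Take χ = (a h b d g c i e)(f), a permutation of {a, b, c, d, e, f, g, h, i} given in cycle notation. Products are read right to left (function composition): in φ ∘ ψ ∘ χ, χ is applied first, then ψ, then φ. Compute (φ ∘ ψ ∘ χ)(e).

Apply the permutations in order: χ(e) = a, then ψ(a) = g, then φ(g) = h. So (φ ∘ ψ ∘ χ)(e) = h.

h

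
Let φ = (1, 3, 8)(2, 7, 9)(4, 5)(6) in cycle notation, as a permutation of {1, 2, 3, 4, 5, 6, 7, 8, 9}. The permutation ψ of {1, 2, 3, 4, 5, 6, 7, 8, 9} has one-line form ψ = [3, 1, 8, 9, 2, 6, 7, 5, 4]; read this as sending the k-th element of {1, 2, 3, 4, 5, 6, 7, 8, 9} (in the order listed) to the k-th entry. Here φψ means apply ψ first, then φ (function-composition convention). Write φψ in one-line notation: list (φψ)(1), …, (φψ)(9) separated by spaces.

8 3 1 2 7 6 9 4 5

For each element, apply ψ then φ: 1 → 3 → 8; 2 → 1 → 3; 3 → 8 → 1; 4 → 9 → 2; 5 → 2 → 7; 6 → 6 → 6; 7 → 7 → 9; 8 → 5 → 4; 9 → 4 → 5.
Collecting the images, φψ = [8 3 1 2 7 6 9 4 5].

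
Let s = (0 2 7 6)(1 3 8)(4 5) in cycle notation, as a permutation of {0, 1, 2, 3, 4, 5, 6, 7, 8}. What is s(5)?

In the cycle (4 5), 5 is followed by 4, so s(5) = 4.

4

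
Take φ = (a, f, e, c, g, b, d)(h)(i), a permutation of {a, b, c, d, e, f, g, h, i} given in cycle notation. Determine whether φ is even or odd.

even

The cycle lengths are 7, 1, 1.
A cycle of length ℓ contributes ℓ−1 transpositions, so φ is a product of 6 transpositions — even.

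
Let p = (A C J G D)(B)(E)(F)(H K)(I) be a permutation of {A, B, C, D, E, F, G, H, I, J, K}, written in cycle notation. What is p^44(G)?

G lies in the 5-cycle (A C J G D).
On a 5-cycle, p^5 is the identity, so p^44 = p^4 there (44 ≡ 4 mod 5).
Advancing 4 steps from G: G → D → A → C → J.

J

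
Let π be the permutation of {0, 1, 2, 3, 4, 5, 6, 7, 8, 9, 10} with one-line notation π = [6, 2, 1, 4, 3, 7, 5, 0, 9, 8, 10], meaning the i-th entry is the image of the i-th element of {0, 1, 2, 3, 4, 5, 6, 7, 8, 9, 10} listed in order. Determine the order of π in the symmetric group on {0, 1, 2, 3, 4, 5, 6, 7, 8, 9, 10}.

4

Decomposing into disjoint cycles gives cycle lengths 4, 2, 2, 2, 1.
The order of π is the least common multiple of its cycle lengths: lcm(4, 2, 2, 2) = 4.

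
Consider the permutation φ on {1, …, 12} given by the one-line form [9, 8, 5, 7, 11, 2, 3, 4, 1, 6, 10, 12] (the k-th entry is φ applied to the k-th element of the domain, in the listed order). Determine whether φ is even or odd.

odd

In disjoint-cycle form the cycle lengths are 9, 2, 1.
A cycle of length ℓ contributes ℓ−1 transpositions, so φ is a product of 8 + 1 = 9 transpositions — odd.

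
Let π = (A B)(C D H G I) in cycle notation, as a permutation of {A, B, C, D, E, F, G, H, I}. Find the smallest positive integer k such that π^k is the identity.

The disjoint cycles have lengths 5, 2, 1, 1.
The order of π is the least common multiple of its cycle lengths: lcm(5, 2) = 10.

10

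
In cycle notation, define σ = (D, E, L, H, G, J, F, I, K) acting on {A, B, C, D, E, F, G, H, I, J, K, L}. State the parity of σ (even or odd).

The cycle lengths are 9, 1, 1, 1.
A cycle of length ℓ contributes ℓ−1 transpositions, so σ is a product of 8 transpositions — even.

even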